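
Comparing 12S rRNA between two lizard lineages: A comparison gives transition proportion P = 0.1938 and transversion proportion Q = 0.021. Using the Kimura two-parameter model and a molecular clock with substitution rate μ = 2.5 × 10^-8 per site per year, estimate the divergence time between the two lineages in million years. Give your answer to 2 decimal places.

Under the Kimura two-parameter model, d = −½ ln(1 − 2P − Q) − ¼ ln(1 − 2Q).
1 − 2P − Q = 0.5914, giving −½ ln(0.5914) = 0.262631.
1 − 2Q = 0.958, giving −¼ ln(0.958) = 0.010727.
d = 0.262631 + 0.010727 = 0.273358.
Under a molecular clock d = 2μt, so t = d/(2μ) = 0.273358 / (2 × 2.5 × 10^-8) = 5.47 million years.

5.47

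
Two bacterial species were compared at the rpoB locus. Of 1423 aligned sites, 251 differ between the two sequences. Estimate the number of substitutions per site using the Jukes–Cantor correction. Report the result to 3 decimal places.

p = 251/1423 ≈ 0.176388.
d = −(3/4) ln(1 − 4p/3) = −0.75 ln(1 − 0.235184) = −0.75 ln(0.764816)
  = −0.75 × (-0.268120) = 0.201090 substitutions/site.

0.201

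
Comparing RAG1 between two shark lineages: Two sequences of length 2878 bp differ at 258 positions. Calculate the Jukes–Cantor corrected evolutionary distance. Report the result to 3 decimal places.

0.095

p = 258/2878 ≈ 0.089646.
d = −(3/4) ln(1 − 4p/3) = −0.75 ln(1 − 0.119528) = −0.75 ln(0.880472)
  = −0.75 × (-0.127297) = 0.095473 substitutions/site.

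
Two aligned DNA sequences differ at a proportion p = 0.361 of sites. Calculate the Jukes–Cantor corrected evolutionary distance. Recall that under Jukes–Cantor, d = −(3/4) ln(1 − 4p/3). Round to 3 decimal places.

0.492

d = −(3/4) ln(1 − 4p/3) = −0.75 ln(1 − 0.481333) = −0.75 ln(0.518667)
  = −0.75 × (-0.656493) = 0.492370 substitutions/site.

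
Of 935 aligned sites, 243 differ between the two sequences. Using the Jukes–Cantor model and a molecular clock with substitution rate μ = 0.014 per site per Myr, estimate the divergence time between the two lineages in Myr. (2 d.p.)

11.40

p = 243/935 ≈ 0.259893.
d = −(3/4) ln(1 − 4p/3) = −0.75 ln(1 − 0.346524) = −0.75 ln(0.653476)
  = −0.75 × (-0.425449) = 0.319087 substitutions/site.
Under a molecular clock d = 2μt, so t = d/(2μ) = 0.319087 / (2 × 0.014) = 11.40 Myr.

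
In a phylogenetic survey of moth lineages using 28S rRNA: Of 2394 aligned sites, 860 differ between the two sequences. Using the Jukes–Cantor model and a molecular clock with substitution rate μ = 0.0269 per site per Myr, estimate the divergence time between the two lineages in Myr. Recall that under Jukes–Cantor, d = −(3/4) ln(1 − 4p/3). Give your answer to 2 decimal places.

9.09

p = 860/2394 ≈ 0.359231.
d = −(3/4) ln(1 − 4p/3) = −0.75 ln(1 − 0.478975) = −0.75 ln(0.521025)
  = −0.75 × (-0.651957) = 0.488968 substitutions/site.
Under a molecular clock d = 2μt, so t = d/(2μ) = 0.488968 / (2 × 0.0269) = 9.09 Myr.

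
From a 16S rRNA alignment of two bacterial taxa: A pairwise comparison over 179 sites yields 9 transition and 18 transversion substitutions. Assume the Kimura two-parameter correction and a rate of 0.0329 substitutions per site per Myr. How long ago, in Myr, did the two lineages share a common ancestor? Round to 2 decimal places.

2.56

P = 9/179 ≈ 0.050279 and Q = 18/179 ≈ 0.100559.
Under the Kimura two-parameter model, d = −½ ln(1 − 2P − Q) − ¼ ln(1 − 2Q).
1 − 2P − Q = 0.798883, giving −½ ln(0.798883) = 0.112270.
1 − 2Q = 0.798882, giving −¼ ln(0.798882) = 0.056136.
d = 0.112270 + 0.056136 = 0.168406.
Under a molecular clock d = 2μt, so t = d/(2μ) = 0.168406 / (2 × 0.0329) = 2.56 Myr.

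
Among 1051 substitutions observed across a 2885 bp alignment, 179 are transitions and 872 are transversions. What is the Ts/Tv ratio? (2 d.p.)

0.21

R = 179/872 = 0.205275… ≈ 0.21 (to 2 d.p.).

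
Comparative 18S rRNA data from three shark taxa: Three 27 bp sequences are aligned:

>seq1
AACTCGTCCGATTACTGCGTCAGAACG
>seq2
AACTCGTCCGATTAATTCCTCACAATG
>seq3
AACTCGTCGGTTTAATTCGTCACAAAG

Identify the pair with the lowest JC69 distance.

seq1–seq2: 5/27 differ, p = 0.185, d = 0.213.
seq1–seq3: 6/27 differ, p = 0.222, d = 0.264.
seq2–seq3: 4/27 differ, p = 0.148, d = 0.165.
The smallest distance is between seq2 and seq3.

seq2 and seq3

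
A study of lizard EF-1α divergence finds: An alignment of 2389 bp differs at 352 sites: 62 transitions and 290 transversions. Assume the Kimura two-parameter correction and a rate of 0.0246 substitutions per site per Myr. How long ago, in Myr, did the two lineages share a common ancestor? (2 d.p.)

P = 62/2389 ≈ 0.025952 and Q = 290/2389 ≈ 0.12139.
Under the Kimura two-parameter model, d = −½ ln(1 − 2P − Q) − ¼ ln(1 − 2Q).
1 − 2P − Q = 0.826706, giving −½ ln(0.826706) = 0.095153.
1 − 2Q = 0.75722, giving −¼ ln(0.75722) = 0.069525.
d = 0.095153 + 0.069525 = 0.164678.
Under a molecular clock d = 2μt, so t = d/(2μ) = 0.164678 / (2 × 0.0246) = 3.35 Myr.

3.35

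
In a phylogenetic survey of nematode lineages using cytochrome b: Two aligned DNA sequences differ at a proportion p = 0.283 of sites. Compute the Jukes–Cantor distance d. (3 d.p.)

d = −(3/4) ln(1 − 4p/3) = −0.75 ln(1 − 0.377333) = −0.75 ln(0.622667)
  = −0.75 × (-0.473743) = 0.355307 substitutions/site.

0.355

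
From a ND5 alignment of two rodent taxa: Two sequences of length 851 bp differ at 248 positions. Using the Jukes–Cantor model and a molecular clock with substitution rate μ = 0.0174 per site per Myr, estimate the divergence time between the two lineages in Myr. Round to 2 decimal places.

p = 248/851 ≈ 0.291422.
d = −(3/4) ln(1 − 4p/3) = −0.75 ln(1 − 0.388563) = −0.75 ln(0.611437)
  = −0.75 × (-0.491943) = 0.368957 substitutions/site.
Under a molecular clock d = 2μt, so t = d/(2μ) = 0.368957 / (2 × 0.0174) = 10.60 Myr.

10.60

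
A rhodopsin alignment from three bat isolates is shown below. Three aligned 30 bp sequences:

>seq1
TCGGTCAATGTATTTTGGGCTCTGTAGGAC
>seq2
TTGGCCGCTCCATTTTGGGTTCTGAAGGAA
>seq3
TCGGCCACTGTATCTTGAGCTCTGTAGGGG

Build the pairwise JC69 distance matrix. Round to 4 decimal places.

seq1–seq2: 9/30 sites differ → p = 0.3, d = −0.75 ln(1 − 0.4) = 0.383119 ≈ 0.3831.
seq1–seq3: 6/30 sites differ → p = 0.2, d = −0.75 ln(1 − 0.266667) = 0.232617 ≈ 0.2326.
seq2–seq3: 10/30 sites differ → p ≈ 0.333333, d = −0.75 ln(1 − 0.444444) = 0.440839 ≈ 0.4408.

d(seq1,seq2) = 0.3831, d(seq1,seq3) = 0.2326, d(seq2,seq3) = 0.4408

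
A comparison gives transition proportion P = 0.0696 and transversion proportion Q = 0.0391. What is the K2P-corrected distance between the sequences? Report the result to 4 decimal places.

0.1185

Under the Kimura two-parameter model, d = −½ ln(1 − 2P − Q) − ¼ ln(1 − 2Q).
1 − 2P − Q = 0.8217, giving −½ ln(0.8217) = 0.098190.
1 − 2Q = 0.9218, giving −¼ ln(0.9218) = 0.020357.
d = 0.098190 + 0.020357 = 0.118547.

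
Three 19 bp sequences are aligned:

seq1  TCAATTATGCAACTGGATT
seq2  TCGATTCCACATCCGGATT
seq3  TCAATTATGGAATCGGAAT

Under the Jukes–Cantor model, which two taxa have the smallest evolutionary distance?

seq1 and seq3

seq1–seq2: 6/19 differ, p = 0.316, d = 0.410.
seq1–seq3: 4/19 differ, p = 0.211, d = 0.247.
seq2–seq3: 8/19 differ, p = 0.421, d = 0.618.
The smallest distance is between seq1 and seq3.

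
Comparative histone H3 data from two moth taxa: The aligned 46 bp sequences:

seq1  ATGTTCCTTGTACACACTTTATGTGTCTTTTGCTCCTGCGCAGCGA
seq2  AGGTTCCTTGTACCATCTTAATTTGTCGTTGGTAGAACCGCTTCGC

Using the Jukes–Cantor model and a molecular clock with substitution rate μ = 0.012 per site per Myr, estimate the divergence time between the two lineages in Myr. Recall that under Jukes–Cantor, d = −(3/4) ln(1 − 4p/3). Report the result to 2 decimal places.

The sequences differ at 17 of 46 sites, so p = 17/46 ≈ 0.369565.
d = −(3/4) ln(1 − 4p/3) = −0.75 ln(1 − 0.492753) = −0.75 ln(0.507247)
  = −0.75 × (-0.678757) = 0.509068 substitutions/site.
Under a molecular clock d = 2μt, so t = d/(2μ) = 0.509068 / (2 × 0.012) = 21.21 Myr.

21.21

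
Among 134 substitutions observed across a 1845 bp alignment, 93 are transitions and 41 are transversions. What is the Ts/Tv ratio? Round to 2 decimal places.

R = 93/41 = 2.268292… ≈ 2.27 (to 2 d.p.).

2.27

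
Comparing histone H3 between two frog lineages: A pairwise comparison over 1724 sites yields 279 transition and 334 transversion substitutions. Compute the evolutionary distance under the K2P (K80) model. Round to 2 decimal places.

0.49

P = 279/1724 ≈ 0.161833 and Q = 334/1724 ≈ 0.193735.
Under the Kimura two-parameter model, d = −½ ln(1 − 2P − Q) − ¼ ln(1 − 2Q).
1 − 2P − Q = 0.482599, giving −½ ln(0.482599) = 0.364285.
1 − 2Q = 0.61253, giving −¼ ln(0.61253) = 0.122539.
d = 0.364285 + 0.122539 = 0.486824.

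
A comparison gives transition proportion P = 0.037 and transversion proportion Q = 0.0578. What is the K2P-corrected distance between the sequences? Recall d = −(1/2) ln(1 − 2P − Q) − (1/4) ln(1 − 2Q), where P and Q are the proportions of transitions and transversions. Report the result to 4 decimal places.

Under the Kimura two-parameter model, d = −½ ln(1 − 2P − Q) − ¼ ln(1 − 2Q).
1 − 2P − Q = 0.8682, giving −½ ln(0.8682) = 0.070667.
1 − 2Q = 0.8844, giving −¼ ln(0.8844) = 0.030711.
d = 0.070667 + 0.030711 = 0.101378.

0.1014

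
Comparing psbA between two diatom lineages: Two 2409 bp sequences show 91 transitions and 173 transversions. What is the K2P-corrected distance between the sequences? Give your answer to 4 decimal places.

0.1185

P = 91/2409 ≈ 0.037775 and Q = 173/2409 ≈ 0.071814.
Under the Kimura two-parameter model, d = −½ ln(1 − 2P − Q) − ¼ ln(1 − 2Q).
1 − 2P − Q = 0.852636, giving −½ ln(0.852636) = 0.079711.
1 − 2Q = 0.856372, giving −¼ ln(0.856372) = 0.038763.
d = 0.079711 + 0.038763 = 0.118474.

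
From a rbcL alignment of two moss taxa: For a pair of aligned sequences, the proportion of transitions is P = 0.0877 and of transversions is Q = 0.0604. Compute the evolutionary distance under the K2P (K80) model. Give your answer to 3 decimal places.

Under the Kimura two-parameter model, d = −½ ln(1 − 2P − Q) − ¼ ln(1 − 2Q).
1 − 2P − Q = 0.7642, giving −½ ln(0.7642) = 0.134463.
1 − 2Q = 0.8792, giving −¼ ln(0.8792) = 0.032186.
d = 0.134463 + 0.032186 = 0.166649.

0.167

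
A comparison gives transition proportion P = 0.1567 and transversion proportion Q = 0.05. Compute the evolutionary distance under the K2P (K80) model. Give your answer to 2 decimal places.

Under the Kimura two-parameter model, d = −½ ln(1 − 2P − Q) − ¼ ln(1 − 2Q).
1 − 2P − Q = 0.6366, giving −½ ln(0.6366) = 0.225807.
1 − 2Q = 0.9, giving −¼ ln(0.9) = 0.026340.
d = 0.225807 + 0.026340 = 0.252147.

0.25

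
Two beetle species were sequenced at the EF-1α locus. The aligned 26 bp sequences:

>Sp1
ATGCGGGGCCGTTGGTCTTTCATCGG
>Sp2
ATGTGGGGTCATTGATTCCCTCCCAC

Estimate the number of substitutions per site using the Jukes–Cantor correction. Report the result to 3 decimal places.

0.824

The sequences differ at 13 of 26 sites, so p = 13/26 = 0.5.
d = −(3/4) ln(1 − 4p/3) = −0.75 ln(1 − 0.666667) = −0.75 ln(0.333333)
  = −0.75 × (-1.098613) = 0.823960 substitutions/site.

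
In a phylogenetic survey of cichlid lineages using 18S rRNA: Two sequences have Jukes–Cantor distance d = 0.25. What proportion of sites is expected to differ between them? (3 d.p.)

p = (3/4)(1 − e^(−4d/3)) = 0.75 × (1 − e^(-0.333333)) = 0.75 × (1 − 0.716532) = 0.212601.

0.213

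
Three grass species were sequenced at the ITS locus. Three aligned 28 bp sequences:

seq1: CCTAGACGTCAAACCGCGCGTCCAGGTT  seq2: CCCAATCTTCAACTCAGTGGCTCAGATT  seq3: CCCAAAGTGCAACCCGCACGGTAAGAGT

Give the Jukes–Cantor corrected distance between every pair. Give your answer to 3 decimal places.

d(seq1,seq2) = 0.724, d(seq1,seq3) = 0.635, d(seq2,seq3) = 0.556

seq1–seq2: 13/28 sites differ → p ≈ 0.464286, d = −0.75 ln(1 − 0.619048) = 0.723811 ≈ 0.724.
seq1–seq3: 12/28 sites differ → p ≈ 0.428571, d = −0.75 ln(1 − 0.571428) = 0.635472 ≈ 0.635.
seq2–seq3: 11/28 sites differ → p ≈ 0.392857, d = −0.75 ln(1 − 0.523809) = 0.556452 ≈ 0.556.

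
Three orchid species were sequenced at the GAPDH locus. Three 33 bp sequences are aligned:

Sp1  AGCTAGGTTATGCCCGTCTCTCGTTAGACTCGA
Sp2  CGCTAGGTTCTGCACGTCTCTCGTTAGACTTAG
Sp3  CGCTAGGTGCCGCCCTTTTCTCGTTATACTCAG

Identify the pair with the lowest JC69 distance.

Sp1 and Sp2

Sp1–Sp2: 6/33 differ, p = 0.182, d = 0.208.
Sp1–Sp3: 9/33 differ, p = 0.273, d = 0.339.
Sp2–Sp3: 7/33 differ, p = 0.212, d = 0.249.
The smallest distance is between Sp1 and Sp2.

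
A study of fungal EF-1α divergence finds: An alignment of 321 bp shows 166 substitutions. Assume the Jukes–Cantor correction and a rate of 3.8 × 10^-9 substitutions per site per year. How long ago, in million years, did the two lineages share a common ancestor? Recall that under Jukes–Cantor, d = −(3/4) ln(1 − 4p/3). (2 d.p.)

115.42

p = 166/321 ≈ 0.517134.
d = −(3/4) ln(1 − 4p/3) = −0.75 ln(1 − 0.689512) = −0.75 ln(0.310488)
  = −0.75 × (-1.169610) = 0.877208 substitutions/site.
Under a molecular clock d = 2μt, so t = d/(2μ) = 0.877208 / (2 × 3.8 × 10^-9) = 115.42 million years.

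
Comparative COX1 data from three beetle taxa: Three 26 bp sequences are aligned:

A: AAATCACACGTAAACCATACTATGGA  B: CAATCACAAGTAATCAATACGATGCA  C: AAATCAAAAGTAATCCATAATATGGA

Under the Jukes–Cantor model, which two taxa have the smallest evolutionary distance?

A and C

A–B: 6/26 differ, p = 0.231, d = 0.276.
A–C: 4/26 differ, p = 0.154, d = 0.172.
B–C: 6/26 differ, p = 0.231, d = 0.276.
The smallest distance is between A and C.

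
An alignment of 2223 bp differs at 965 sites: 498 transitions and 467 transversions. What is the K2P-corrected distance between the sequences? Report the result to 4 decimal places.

P = 498/2223 ≈ 0.224022 and Q = 467/2223 ≈ 0.210076.
Under the Kimura two-parameter model, d = −½ ln(1 − 2P − Q) − ¼ ln(1 − 2Q).
1 − 2P − Q = 0.34188, giving −½ ln(0.34188) = 0.536648.
1 − 2Q = 0.579848, giving −¼ ln(0.579848) = 0.136247.
d = 0.536648 + 0.136247 = 0.672895.

0.6729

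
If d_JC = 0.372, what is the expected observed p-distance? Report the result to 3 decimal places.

0.293

p = (3/4)(1 − e^(−4d/3)) = 0.75 × (1 − e^(-0.496)) = 0.75 × (1 − 0.608962) = 0.293279.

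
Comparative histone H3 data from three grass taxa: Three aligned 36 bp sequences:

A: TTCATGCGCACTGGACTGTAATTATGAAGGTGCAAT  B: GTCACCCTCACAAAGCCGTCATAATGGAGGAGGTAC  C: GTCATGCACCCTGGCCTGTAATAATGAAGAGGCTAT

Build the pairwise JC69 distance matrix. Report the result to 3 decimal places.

A–B: 16/36 sites differ → p ≈ 0.444444, d = −0.75 ln(1 − 0.592592) = 0.673455 ≈ 0.673.
A–C: 8/36 sites differ → p ≈ 0.222222, d = −0.75 ln(1 − 0.296296) = 0.263548 ≈ 0.264.
B–C: 15/36 sites differ → p ≈ 0.416667, d = −0.75 ln(1 − 0.555556) = 0.608198 ≈ 0.608.

d(A,B) = 0.673, d(A,C) = 0.264, d(B,C) = 0.608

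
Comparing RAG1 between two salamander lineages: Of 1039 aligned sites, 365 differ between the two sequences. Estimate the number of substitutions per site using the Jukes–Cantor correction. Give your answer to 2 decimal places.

p = 365/1039 ≈ 0.351299.
d = −(3/4) ln(1 − 4p/3) = −0.75 ln(1 − 0.468399) = −0.75 ln(0.531601)
  = −0.75 × (-0.631862) = 0.473897 substitutions/site.

0.47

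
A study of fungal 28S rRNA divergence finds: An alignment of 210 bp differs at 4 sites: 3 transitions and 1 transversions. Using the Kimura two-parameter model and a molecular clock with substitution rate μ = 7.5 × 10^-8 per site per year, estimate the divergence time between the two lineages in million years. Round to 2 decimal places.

0.13

P = 3/210 ≈ 0.014286 and Q = 1/210 ≈ 0.004762.
Under the Kimura two-parameter model, d = −½ ln(1 − 2P − Q) − ¼ ln(1 − 2Q).
1 − 2P − Q = 0.966666, giving −½ ln(0.966666) = 0.016951.
1 − 2Q = 0.990476, giving −¼ ln(0.990476) = 0.002392.
d = 0.016951 + 0.002392 = 0.019343.
Under a molecular clock d = 2μt, so t = d/(2μ) = 0.019343 / (2 × 7.5 × 10^-8) = 0.13 million years.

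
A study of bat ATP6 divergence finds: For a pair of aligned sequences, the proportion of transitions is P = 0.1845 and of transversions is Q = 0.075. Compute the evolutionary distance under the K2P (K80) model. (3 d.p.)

0.334

Under the Kimura two-parameter model, d = −½ ln(1 − 2P − Q) − ¼ ln(1 − 2Q).
1 − 2P − Q = 0.556, giving −½ ln(0.556) = 0.293493.
1 − 2Q = 0.85, giving −¼ ln(0.85) = 0.040630.
d = 0.293493 + 0.040630 = 0.334123.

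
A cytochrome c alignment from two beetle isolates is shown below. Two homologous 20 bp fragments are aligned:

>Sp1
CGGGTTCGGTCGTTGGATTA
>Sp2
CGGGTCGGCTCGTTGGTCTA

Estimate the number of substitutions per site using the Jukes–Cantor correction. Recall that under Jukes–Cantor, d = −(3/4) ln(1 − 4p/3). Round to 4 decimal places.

0.3041

The sequences differ at 5 of 20 sites (6, 7, 9, 17, 18), so p = 5/20 = 0.25.
d = −(3/4) ln(1 − 4p/3) = −0.75 ln(1 − 0.333333) = −0.75 ln(0.666667)
  = −0.75 × (-0.405465) = 0.304099 substitutions/site.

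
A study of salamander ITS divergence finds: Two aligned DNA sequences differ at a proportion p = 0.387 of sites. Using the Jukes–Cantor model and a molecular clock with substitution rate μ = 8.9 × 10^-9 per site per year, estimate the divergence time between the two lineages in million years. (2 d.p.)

d = −(3/4) ln(1 − 4p/3) = −0.75 ln(1 − 0.516) = −0.75 ln(0.484)
  = −0.75 × (-0.725670) = 0.544253 substitutions/site.
Under a molecular clock d = 2μt, so t = d/(2μ) = 0.544253 / (2 × 8.9 × 10^-9) = 30.58 million years.

30.58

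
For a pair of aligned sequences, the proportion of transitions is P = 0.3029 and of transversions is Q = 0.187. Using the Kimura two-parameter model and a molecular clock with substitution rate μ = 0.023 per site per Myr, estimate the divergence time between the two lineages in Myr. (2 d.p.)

19.66

Under the Kimura two-parameter model, d = −½ ln(1 − 2P − Q) − ¼ ln(1 − 2Q).
1 − 2P − Q = 0.2072, giving −½ ln(0.2072) = 0.787035.
1 − 2Q = 0.626, giving −¼ ln(0.626) = 0.117101.
d = 0.787035 + 0.117101 = 0.904136.
Under a molecular clock d = 2μt, so t = d/(2μ) = 0.904136 / (2 × 0.023) = 19.66 Myr.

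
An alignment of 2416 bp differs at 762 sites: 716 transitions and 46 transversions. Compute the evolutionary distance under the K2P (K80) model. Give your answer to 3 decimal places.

0.483

P = 716/2416 ≈ 0.296358 and Q = 46/2416 ≈ 0.01904.
Under the Kimura two-parameter model, d = −½ ln(1 − 2P − Q) − ¼ ln(1 − 2Q).
1 − 2P − Q = 0.388244, giving −½ ln(0.388244) = 0.473061.
1 − 2Q = 0.96192, giving −¼ ln(0.96192) = 0.009706.
d = 0.473061 + 0.009706 = 0.482767.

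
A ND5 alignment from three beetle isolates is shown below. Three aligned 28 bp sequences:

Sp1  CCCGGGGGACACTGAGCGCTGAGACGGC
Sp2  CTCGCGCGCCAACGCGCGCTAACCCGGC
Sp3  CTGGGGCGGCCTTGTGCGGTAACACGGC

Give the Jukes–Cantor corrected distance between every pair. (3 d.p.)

d(Sp1,Sp2) = 0.485, d(Sp1,Sp3) = 0.485, d(Sp2,Sp3) = 0.420

Sp1–Sp2: 10/28 sites differ → p ≈ 0.357143, d = −0.75 ln(1 − 0.476191) = 0.484971 ≈ 0.485.
Sp1–Sp3: 10/28 sites differ → p ≈ 0.357143, d = −0.75 ln(1 − 0.476191) = 0.484971 ≈ 0.485.
Sp2–Sp3: 9/28 sites differ → p ≈ 0.321429, d = −0.75 ln(1 − 0.428572) = 0.419713 ≈ 0.420.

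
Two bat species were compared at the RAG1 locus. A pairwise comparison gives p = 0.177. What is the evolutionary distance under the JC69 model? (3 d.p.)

0.202

d = −(3/4) ln(1 − 4p/3) = −0.75 ln(1 − 0.236) = −0.75 ln(0.764)
  = −0.75 × (-0.269187) = 0.201890 substitutions/site.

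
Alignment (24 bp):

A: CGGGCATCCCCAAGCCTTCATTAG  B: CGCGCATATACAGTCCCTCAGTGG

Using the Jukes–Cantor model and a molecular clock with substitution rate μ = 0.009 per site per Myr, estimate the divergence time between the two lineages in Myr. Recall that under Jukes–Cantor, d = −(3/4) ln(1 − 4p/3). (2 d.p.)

28.88

The sequences differ at 9 of 24 sites (3, 8, 9, 10, 13, 14, 17, 21, 23), so p = 9/24 = 0.375.
d = −(3/4) ln(1 − 4p/3) = −0.75 ln(1 − 0.5) = −0.75 ln(0.5)
  = −0.75 × (-0.693147) = 0.519860 substitutions/site.
Under a molecular clock d = 2μt, so t = d/(2μ) = 0.519860 / (2 × 0.009) = 28.88 Myr.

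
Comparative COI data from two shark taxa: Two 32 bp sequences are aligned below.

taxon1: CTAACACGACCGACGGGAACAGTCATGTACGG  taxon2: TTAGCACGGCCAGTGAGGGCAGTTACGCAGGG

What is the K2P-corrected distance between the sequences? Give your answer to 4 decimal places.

0.7760

Of 32 sites, 12 differences are transitions and 1 are transversions, so P = 12/32 = 0.375 and Q = 1/32 = 0.03125.
Under the Kimura two-parameter model, d = −½ ln(1 − 2P − Q) − ¼ ln(1 − 2Q).
1 − 2P − Q = 0.21875, giving −½ ln(0.21875) = 0.759913.
1 − 2Q = 0.9375, giving −¼ ln(0.9375) = 0.016135.
d = 0.759913 + 0.016135 = 0.776048.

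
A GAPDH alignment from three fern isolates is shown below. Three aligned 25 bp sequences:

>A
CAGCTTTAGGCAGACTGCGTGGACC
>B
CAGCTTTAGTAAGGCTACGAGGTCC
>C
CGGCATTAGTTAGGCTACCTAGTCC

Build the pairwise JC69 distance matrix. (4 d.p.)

d(A,B) = 0.2892, d(A,C) = 0.4904, d(B,C) = 0.2892

A–B: 6/25 sites differ → p = 0.24, d = −0.75 ln(1 − 0.32) = 0.289247 ≈ 0.2892.
A–C: 9/25 sites differ → p = 0.36, d = −0.75 ln(1 − 0.48) = 0.490445 ≈ 0.4904.
B–C: 6/25 sites differ → p = 0.24, d = −0.75 ln(1 − 0.32) = 0.289247 ≈ 0.2892.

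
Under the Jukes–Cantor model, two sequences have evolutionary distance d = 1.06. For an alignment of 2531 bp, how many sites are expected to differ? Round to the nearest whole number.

1436

Invert JC69: p = (3/4)(1 − e^(−4d/3)) = 0.75 × (1 − e^(-1.413333)) = 0.75 × (1 − 0.243331) = 0.567502.
Expected differing sites = pL ≈ 0.567502 × 2531 = 1436.347562 ≈ 1436.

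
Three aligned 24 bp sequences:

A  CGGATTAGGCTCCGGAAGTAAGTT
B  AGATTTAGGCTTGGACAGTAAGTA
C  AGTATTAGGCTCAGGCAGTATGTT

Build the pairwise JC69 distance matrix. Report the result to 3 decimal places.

d(A,B) = 0.441, d(A,C) = 0.244, d(B,C) = 0.369

A–B: 8/24 sites differ → p ≈ 0.333333, d = −0.75 ln(1 − 0.444444) = 0.440839 ≈ 0.441.
A–C: 5/24 sites differ → p ≈ 0.208333, d = −0.75 ln(1 − 0.277777) = 0.244066 ≈ 0.244.
B–C: 7/24 sites differ → p ≈ 0.291667, d = −0.75 ln(1 − 0.388889) = 0.369358 ≈ 0.369.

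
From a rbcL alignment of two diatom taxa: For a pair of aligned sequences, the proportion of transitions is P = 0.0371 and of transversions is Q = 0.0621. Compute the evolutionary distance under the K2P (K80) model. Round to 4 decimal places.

Under the Kimura two-parameter model, d = −½ ln(1 − 2P − Q) − ¼ ln(1 − 2Q).
1 − 2P − Q = 0.8637, giving −½ ln(0.8637) = 0.073265.
1 − 2Q = 0.8758, giving −¼ ln(0.8758) = 0.033154.
d = 0.073265 + 0.033154 = 0.106419.

0.1064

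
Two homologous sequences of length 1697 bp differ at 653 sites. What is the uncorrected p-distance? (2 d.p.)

p = 653/1697 = 0.384796… ≈ 0.38 (to 2 d.p.).

0.38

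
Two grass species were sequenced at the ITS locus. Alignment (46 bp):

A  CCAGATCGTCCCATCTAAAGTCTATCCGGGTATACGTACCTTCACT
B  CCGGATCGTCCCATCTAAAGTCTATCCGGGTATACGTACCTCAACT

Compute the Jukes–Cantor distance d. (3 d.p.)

The sequences differ at 3 of 46 sites (3, 42, 43), so p = 3/46 ≈ 0.065217.
d = −(3/4) ln(1 − 4p/3) = −0.75 ln(1 − 0.086956) = −0.75 ln(0.913044)
  = −0.75 × (-0.090971) = 0.068228 substitutions/site.

0.068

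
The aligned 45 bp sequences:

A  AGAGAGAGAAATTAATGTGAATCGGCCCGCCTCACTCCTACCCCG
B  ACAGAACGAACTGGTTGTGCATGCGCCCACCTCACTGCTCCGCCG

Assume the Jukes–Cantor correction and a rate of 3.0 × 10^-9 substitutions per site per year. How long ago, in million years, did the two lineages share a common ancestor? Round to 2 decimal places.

66.98

The sequences differ at 14 of 45 sites, so p = 14/45 ≈ 0.311111.
d = −(3/4) ln(1 − 4p/3) = −0.75 ln(1 − 0.414815) = −0.75 ln(0.585185)
  = −0.75 × (-0.535827) = 0.401870 substitutions/site.
Under a molecular clock d = 2μt, so t = d/(2μ) = 0.401870 / (2 × 3.0 × 10^-9) = 66.98 million years.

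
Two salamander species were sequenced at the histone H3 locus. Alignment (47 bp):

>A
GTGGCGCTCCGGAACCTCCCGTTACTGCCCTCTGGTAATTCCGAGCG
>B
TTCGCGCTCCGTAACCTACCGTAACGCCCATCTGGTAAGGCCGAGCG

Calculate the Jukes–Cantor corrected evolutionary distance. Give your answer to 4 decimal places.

The sequences differ at 10 of 47 sites (1, 3, 12, 18, 23, 26, 27, 30, 39, 40), so p = 10/47 ≈ 0.212766.
d = −(3/4) ln(1 − 4p/3) = −0.75 ln(1 − 0.283688) = −0.75 ln(0.716312)
  = −0.75 × (-0.333639) = 0.250229 substitutions/site.

0.2502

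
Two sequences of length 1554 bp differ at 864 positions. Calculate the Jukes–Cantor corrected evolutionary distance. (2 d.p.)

p = 864/1554 ≈ 0.555985.
d = −(3/4) ln(1 − 4p/3) = −0.75 ln(1 − 0.741313) = −0.75 ln(0.258687)
  = −0.75 × (-1.352136) = 1.014102 substitutions/site.

1.01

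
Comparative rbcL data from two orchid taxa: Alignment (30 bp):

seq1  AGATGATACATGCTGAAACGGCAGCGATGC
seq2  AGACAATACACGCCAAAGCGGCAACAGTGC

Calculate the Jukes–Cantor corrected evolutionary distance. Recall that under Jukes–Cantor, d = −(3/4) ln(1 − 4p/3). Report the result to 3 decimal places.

0.383

The sequences differ at 9 of 30 sites (4, 5, 11, 14, 15, 18, 24, 26, 27), so p = 9/30 = 0.3.
d = −(3/4) ln(1 − 4p/3) = −0.75 ln(1 − 0.4) = −0.75 ln(0.6)
  = −0.75 × (-0.510826) = 0.383120 substitutions/site.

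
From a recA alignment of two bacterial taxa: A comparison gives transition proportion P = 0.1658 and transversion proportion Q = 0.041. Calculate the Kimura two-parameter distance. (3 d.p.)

0.254

Under the Kimura two-parameter model, d = −½ ln(1 − 2P − Q) − ¼ ln(1 − 2Q).
1 − 2P − Q = 0.6274, giving −½ ln(0.6274) = 0.233085.
1 − 2Q = 0.918, giving −¼ ln(0.918) = 0.021389.
d = 0.233085 + 0.021389 = 0.254474.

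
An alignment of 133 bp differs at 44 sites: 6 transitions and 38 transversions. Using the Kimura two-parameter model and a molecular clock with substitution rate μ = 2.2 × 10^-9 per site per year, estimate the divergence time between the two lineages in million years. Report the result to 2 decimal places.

P = 6/133 ≈ 0.045113 and Q = 38/133 ≈ 0.285714.
Under the Kimura two-parameter model, d = −½ ln(1 − 2P − Q) − ¼ ln(1 − 2Q).
1 − 2P − Q = 0.62406, giving −½ ln(0.62406) = 0.235754.
1 − 2Q = 0.428572, giving −¼ ln(0.428572) = 0.211824.
d = 0.235754 + 0.211824 = 0.447578.
Under a molecular clock d = 2μt, so t = d/(2μ) = 0.447578 / (2 × 2.2 × 10^-9) = 101.72 million years.

101.72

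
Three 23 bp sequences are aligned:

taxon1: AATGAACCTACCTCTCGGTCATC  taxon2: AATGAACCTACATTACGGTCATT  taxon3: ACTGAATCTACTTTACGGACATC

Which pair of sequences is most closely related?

taxon1 and taxon2

taxon1–taxon2: 4/23 differ, p = 0.174, d = 0.198.
taxon1–taxon3: 6/23 differ, p = 0.261, d = 0.321.
taxon2–taxon3: 5/23 differ, p = 0.217, d = 0.257.
The smallest distance is between taxon1 and taxon2.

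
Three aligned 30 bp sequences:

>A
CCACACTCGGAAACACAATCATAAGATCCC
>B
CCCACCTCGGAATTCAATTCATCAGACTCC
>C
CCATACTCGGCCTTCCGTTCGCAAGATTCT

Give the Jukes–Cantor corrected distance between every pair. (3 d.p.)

d(A,B) = 0.503, d(A,C) = 0.572, d(B,C) = 0.572

A–B: 11/30 sites differ → p ≈ 0.366667, d = −0.75 ln(1 − 0.488889) = 0.503376 ≈ 0.503.
A–C: 12/30 sites differ → p = 0.4, d = −0.75 ln(1 − 0.533333) = 0.571605 ≈ 0.572.
B–C: 12/30 sites differ → p = 0.4, d = −0.75 ln(1 − 0.533333) = 0.571605 ≈ 0.572.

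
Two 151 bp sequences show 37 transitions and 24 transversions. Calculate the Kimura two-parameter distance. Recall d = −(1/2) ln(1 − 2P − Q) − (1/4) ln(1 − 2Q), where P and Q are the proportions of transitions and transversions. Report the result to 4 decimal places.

0.6191

P = 37/151 ≈ 0.245033 and Q = 24/151 ≈ 0.15894.
Under the Kimura two-parameter model, d = −½ ln(1 − 2P − Q) − ¼ ln(1 − 2Q).
1 − 2P − Q = 0.350994, giving −½ ln(0.350994) = 0.523493.
1 − 2Q = 0.68212, giving −¼ ln(0.68212) = 0.095637.
d = 0.523493 + 0.095637 = 0.619130.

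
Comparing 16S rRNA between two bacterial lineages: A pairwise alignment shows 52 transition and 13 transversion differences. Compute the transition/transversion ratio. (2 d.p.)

R = 52/13 = 4.00.

4.00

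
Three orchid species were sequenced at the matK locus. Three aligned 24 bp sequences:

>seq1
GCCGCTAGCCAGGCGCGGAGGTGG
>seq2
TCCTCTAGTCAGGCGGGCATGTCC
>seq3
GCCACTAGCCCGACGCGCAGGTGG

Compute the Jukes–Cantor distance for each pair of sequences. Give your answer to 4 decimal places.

seq1–seq2: 8/24 sites differ → p ≈ 0.333333, d = −0.75 ln(1 − 0.444444) = 0.440839 ≈ 0.4408.
seq1–seq3: 4/24 sites differ → p ≈ 0.166667, d = −0.75 ln(1 − 0.222223) = 0.188487 ≈ 0.1885.
seq2–seq3: 9/24 sites differ → p = 0.375, d = −0.75 ln(1 − 0.5) = 0.519860 ≈ 0.5199.

d(seq1,seq2) = 0.4408, d(seq1,seq3) = 0.1885, d(seq2,seq3) = 0.5199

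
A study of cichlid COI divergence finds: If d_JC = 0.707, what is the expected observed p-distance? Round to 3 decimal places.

p = (3/4)(1 − e^(−4d/3)) = 0.75 × (1 − e^(-0.942667)) = 0.75 × (1 − 0.389587) = 0.457810.

0.458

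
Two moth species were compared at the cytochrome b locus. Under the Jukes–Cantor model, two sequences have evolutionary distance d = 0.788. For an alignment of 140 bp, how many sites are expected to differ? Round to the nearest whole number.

68

Invert JC69: p = (3/4)(1 − e^(−4d/3)) = 0.75 × (1 − e^(-1.050667)) = 0.75 × (1 − 0.349704) = 0.487722.
Expected differing sites = pL ≈ 0.487722 × 140 = 68.28108 ≈ 68.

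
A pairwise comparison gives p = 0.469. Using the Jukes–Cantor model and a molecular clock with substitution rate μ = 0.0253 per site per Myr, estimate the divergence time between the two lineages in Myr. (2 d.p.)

d = −(3/4) ln(1 − 4p/3) = −0.75 ln(1 − 0.625333) = −0.75 ln(0.374667)
  = −0.75 × (-0.981718) = 0.736289 substitutions/site.
Under a molecular clock d = 2μt, so t = d/(2μ) = 0.736289 / (2 × 0.0253) = 14.55 Myr.

14.55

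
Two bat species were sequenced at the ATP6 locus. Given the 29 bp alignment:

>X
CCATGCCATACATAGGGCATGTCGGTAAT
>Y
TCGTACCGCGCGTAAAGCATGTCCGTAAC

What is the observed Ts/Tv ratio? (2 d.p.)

10.00

Transitions are A↔G and C↔T; transversions are all other mismatches.
Transitions: 10. Transversions: 1.
R = 10/1 = 10.00.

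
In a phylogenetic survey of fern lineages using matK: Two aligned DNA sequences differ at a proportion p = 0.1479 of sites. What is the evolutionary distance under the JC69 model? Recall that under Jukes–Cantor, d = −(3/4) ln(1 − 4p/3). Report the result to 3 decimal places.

0.165

d = −(3/4) ln(1 − 4p/3) = −0.75 ln(1 − 0.1972) = −0.75 ln(0.8028)
  = −0.75 × (-0.219650) = 0.164738 substitutions/site.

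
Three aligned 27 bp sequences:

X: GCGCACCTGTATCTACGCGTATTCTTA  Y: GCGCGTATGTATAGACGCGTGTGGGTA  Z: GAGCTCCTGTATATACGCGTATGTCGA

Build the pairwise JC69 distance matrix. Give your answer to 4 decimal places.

d(X,Y) = 0.4408, d(X,Z) = 0.3181, d(Y,Z) = 0.4408

X–Y: 9/27 sites differ → p ≈ 0.333333, d = −0.75 ln(1 − 0.444444) = 0.440839 ≈ 0.4408.
X–Z: 7/27 sites differ → p ≈ 0.259259, d = −0.75 ln(1 − 0.345679) = 0.318118 ≈ 0.3181.
Y–Z: 9/27 sites differ → p ≈ 0.333333, d = −0.75 ln(1 − 0.444444) = 0.440839 ≈ 0.4408.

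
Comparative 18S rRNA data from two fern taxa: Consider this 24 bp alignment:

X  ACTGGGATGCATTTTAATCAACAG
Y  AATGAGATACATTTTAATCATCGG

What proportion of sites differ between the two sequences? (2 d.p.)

The sequences differ at 5 of 24 positions (sites 2, 5, 9, 21, 23).
p = 5/24 = 0.208333… ≈ 0.21 (to 2 d.p.).

0.21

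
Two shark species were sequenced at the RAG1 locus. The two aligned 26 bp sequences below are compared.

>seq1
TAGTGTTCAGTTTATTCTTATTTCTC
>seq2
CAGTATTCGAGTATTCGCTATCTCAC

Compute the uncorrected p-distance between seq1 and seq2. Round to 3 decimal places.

0.462

The sequences differ at 12 of 26 positions.
p = 12/26 = 0.461538… ≈ 0.462 (to 3 d.p.).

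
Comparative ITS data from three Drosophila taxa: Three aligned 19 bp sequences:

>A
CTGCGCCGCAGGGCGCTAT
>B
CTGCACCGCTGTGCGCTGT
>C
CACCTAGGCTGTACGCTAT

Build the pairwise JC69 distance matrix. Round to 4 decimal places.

A–B: 4/19 sites differ → p ≈ 0.210526, d = −0.75 ln(1 − 0.280701) = 0.247109 ≈ 0.2471.
A–C: 8/19 sites differ → p ≈ 0.421053, d = −0.75 ln(1 − 0.561404) = 0.618132 ≈ 0.6181.
B–C: 7/19 sites differ → p ≈ 0.368421, d = −0.75 ln(1 − 0.491228) = 0.506816 ≈ 0.5068.

d(A,B) = 0.2471, d(A,C) = 0.6181, d(B,C) = 0.5068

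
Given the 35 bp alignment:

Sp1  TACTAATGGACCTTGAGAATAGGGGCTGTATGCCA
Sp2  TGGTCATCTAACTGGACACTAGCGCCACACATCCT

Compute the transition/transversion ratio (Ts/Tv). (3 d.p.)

0.059

Transitions are A↔G and C↔T; transversions are all other mismatches.
Transitions: 1. Transversions: 17.
R = 1/17 = 0.058823… ≈ 0.059 (to 3 d.p.).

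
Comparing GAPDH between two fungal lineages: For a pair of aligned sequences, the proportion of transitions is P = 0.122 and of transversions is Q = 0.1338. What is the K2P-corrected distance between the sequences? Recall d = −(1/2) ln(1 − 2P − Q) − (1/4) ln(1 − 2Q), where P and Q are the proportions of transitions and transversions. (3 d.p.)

Under the Kimura two-parameter model, d = −½ ln(1 − 2P − Q) − ¼ ln(1 − 2Q).
1 − 2P − Q = 0.6222, giving −½ ln(0.6222) = 0.237247.
1 − 2Q = 0.7324, giving −¼ ln(0.7324) = 0.077857.
d = 0.237247 + 0.077857 = 0.315104.

0.315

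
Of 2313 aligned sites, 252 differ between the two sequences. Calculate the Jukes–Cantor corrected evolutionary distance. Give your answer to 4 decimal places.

p = 252/2313 ≈ 0.108949.
d = −(3/4) ln(1 − 4p/3) = −0.75 ln(1 − 0.145265) = −0.75 ln(0.854735)
  = −0.75 × (-0.156964) = 0.117723 substitutions/site.

0.1177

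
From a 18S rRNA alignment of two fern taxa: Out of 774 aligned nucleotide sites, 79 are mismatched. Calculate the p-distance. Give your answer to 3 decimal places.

p = 79/774 = 0.102067… ≈ 0.102 (to 3 d.p.).

0.102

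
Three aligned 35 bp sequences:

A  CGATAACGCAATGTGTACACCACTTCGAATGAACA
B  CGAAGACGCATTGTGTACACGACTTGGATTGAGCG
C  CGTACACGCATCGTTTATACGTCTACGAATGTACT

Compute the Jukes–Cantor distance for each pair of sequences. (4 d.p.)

d(A,B) = 0.2726, d(A,C) = 0.4582, d(B,C) = 0.4582

A–B: 8/35 sites differ → p ≈ 0.228571, d = −0.75 ln(1 − 0.304761) = 0.272625 ≈ 0.2726.
A–C: 12/35 sites differ → p ≈ 0.342857, d = −0.75 ln(1 − 0.457143) = 0.458182 ≈ 0.4582.
B–C: 12/35 sites differ → p ≈ 0.342857, d = −0.75 ln(1 − 0.457143) = 0.458182 ≈ 0.4582.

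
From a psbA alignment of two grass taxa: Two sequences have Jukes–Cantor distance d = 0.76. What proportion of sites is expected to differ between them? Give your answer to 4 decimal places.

0.4777

p = (3/4)(1 − e^(−4d/3)) = 0.75 × (1 − e^(-1.013333)) = 0.75 × (1 − 0.363007) = 0.477745.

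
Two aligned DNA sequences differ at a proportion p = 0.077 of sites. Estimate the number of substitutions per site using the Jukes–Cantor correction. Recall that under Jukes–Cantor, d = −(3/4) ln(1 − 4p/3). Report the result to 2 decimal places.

d = −(3/4) ln(1 − 4p/3) = −0.75 ln(1 − 0.102667) = −0.75 ln(0.897333)
  = −0.75 × (-0.108328) = 0.081246 substitutions/site.

0.08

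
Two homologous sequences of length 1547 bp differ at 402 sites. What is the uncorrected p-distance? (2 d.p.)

0.26

p = 402/1547 = 0.259857… ≈ 0.26 (to 2 d.p.).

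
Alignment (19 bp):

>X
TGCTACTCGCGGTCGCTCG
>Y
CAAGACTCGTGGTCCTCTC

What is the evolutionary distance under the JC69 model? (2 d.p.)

The sequences differ at 10 of 19 sites (1, 2, 3, 4, 10, 15, 16, 17, 18, 19), so p = 10/19 ≈ 0.526316.
d = −(3/4) ln(1 − 4p/3) = −0.75 ln(1 − 0.701755) = −0.75 ln(0.298245)
  = −0.75 × (-1.209840) = 0.907380 substitutions/site.

0.91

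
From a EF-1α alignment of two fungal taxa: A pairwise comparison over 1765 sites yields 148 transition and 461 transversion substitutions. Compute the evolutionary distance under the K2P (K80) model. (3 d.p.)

0.465

P = 148/1765 ≈ 0.083853 and Q = 461/1765 ≈ 0.26119.
Under the Kimura two-parameter model, d = −½ ln(1 − 2P − Q) − ¼ ln(1 − 2Q).
1 − 2P − Q = 0.571104, giving −½ ln(0.571104) = 0.280092.
1 − 2Q = 0.47762, giving −¼ ln(0.47762) = 0.184735.
d = 0.280092 + 0.184735 = 0.464827.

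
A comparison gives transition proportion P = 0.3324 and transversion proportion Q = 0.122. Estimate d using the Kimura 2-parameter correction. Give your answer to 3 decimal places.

0.843

Under the Kimura two-parameter model, d = −½ ln(1 − 2P − Q) − ¼ ln(1 − 2Q).
1 − 2P − Q = 0.2132, giving −½ ln(0.2132) = 0.772762.
1 − 2Q = 0.756, giving −¼ ln(0.756) = 0.069928.
d = 0.772762 + 0.069928 = 0.842690.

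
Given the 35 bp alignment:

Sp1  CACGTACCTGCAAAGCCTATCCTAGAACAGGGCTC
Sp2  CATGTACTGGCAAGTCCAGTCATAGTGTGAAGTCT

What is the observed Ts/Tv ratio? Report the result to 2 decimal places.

Transitions are A↔G and C↔T; transversions are all other mismatches.
Transitions: 12. Transversions: 5.
R = 12/5 = 2.40.

2.40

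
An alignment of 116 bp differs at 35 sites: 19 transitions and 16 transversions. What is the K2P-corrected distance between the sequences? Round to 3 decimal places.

P = 19/116 ≈ 0.163793 and Q = 16/116 ≈ 0.137931.
Under the Kimura two-parameter model, d = −½ ln(1 − 2P − Q) − ¼ ln(1 − 2Q).
1 − 2P − Q = 0.534483, giving −½ ln(0.534483) = 0.313228.
1 − 2Q = 0.724138, giving −¼ ln(0.724138) = 0.080693.
d = 0.313228 + 0.080693 = 0.393921.

0.394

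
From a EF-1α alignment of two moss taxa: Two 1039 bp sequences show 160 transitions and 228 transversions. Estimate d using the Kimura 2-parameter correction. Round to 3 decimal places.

0.519

P = 160/1039 ≈ 0.153994 and Q = 228/1039 ≈ 0.219442.
Under the Kimura two-parameter model, d = −½ ln(1 − 2P − Q) − ¼ ln(1 − 2Q).
1 − 2P − Q = 0.47257, giving −½ ln(0.47257) = 0.374785.
1 − 2Q = 0.561116, giving −¼ ln(0.561116) = 0.144457.
d = 0.374785 + 0.144457 = 0.519242.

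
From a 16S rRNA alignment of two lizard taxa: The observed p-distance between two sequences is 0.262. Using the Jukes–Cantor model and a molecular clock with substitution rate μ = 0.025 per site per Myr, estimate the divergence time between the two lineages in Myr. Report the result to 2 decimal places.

d = −(3/4) ln(1 − 4p/3) = −0.75 ln(1 − 0.349333) = −0.75 ln(0.650667)
  = −0.75 × (-0.429757) = 0.322318 substitutions/site.
Under a molecular clock d = 2μt, so t = d/(2μ) = 0.322318 / (2 × 0.025) = 6.45 Myr.

6.45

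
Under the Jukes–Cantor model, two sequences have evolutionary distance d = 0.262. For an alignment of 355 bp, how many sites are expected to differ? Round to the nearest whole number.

Invert JC69: p = (3/4)(1 − e^(−4d/3)) = 0.75 × (1 − e^(-0.349333)) = 0.75 × (1 − 0.705158) = 0.221132.
Expected differing sites = pL ≈ 0.221132 × 355 = 78.50186 ≈ 79.

79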